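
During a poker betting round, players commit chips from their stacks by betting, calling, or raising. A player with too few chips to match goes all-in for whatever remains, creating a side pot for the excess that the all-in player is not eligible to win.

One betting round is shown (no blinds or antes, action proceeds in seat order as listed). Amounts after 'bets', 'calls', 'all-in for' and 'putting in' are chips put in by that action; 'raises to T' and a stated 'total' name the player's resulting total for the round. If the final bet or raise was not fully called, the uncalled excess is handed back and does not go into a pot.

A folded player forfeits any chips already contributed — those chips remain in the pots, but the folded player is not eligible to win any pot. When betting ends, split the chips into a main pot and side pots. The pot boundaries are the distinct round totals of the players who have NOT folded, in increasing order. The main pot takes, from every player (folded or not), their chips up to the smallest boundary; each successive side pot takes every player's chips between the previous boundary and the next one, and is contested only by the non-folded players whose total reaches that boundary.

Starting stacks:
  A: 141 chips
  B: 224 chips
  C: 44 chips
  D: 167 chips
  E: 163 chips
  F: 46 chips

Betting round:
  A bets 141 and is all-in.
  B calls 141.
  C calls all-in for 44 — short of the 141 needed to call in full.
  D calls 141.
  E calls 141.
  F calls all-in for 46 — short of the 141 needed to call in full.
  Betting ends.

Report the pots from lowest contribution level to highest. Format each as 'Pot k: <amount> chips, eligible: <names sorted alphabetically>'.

Contributions: A=141, B=141, C=44, D=141, E=141, F=46
Pot levels (distinct totals of non-folded players): 44, 46, 141
Layer 1-44: 44 each from A, B, C, D, E, F = 44*6 = 264 chips; eligible A, B, C, D, E, F
Layer 45-46: 2 each from A, B, D, E, F = 2*5 = 10 chips; eligible A, B, D, E, F
Layer 47-141: 95 each from A, B, D, E = 95*4 = 380 chips; eligible A, B, D, E

Pot 1: 264 chips, eligible: A, B, C, D, E, F
Pot 2: 10 chips, eligible: A, B, D, E, F
Pot 3: 380 chips, eligible: A, B, D, E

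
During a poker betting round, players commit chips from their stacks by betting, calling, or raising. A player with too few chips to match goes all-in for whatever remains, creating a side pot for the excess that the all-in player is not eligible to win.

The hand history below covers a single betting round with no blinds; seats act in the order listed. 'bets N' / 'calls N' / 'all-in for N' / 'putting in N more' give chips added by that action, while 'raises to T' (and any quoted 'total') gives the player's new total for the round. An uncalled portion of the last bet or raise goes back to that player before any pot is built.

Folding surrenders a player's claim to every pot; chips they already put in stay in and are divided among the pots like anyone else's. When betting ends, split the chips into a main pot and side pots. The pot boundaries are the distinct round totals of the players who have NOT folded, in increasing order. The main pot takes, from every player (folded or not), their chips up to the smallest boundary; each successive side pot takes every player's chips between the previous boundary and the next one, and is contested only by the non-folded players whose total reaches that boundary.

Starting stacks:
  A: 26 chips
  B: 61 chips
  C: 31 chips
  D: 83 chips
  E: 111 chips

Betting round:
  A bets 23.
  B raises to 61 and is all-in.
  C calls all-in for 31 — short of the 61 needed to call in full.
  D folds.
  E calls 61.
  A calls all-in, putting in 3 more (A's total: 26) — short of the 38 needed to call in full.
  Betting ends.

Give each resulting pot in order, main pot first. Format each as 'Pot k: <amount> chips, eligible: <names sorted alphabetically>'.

Contributions: A=26, B=61, C=31, E=61
Folded: D
Pot levels (distinct totals of non-folded players): 26, 31, 61
Layer 1-26: 26 each from A, B, C, E = 26*4 = 104 chips; eligible A, B, C, E
Layer 27-31: 5 each from B, C, E = 5*3 = 15 chips; eligible B, C, E
Layer 32-61: 30 each from B, E = 30*2 = 60 chips; eligible B, E

Pot 1: 104 chips, eligible: A, B, C, E
Pot 2: 15 chips, eligible: B, C, E
Pot 3: 60 chips, eligible: B, E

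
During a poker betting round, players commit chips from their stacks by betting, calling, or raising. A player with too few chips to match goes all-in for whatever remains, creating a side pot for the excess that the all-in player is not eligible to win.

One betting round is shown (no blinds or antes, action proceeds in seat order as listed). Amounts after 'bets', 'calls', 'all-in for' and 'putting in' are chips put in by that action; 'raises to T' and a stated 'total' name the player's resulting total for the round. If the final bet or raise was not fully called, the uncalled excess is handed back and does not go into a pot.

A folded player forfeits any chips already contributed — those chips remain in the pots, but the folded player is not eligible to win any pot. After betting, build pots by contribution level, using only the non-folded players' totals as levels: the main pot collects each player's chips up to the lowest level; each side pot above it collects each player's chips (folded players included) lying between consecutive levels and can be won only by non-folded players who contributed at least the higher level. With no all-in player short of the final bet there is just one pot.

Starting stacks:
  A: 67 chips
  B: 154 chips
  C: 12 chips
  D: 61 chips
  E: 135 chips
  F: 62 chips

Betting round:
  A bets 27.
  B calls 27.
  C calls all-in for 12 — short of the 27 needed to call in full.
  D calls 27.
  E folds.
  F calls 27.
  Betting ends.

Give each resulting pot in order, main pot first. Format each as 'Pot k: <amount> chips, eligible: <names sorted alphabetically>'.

Pot 1: 60 chips, eligible: A, B, C, D, F
Pot 2: 60 chips, eligible: A, B, D, F

Derivation:
Contributions: A=27, B=27, C=12, D=27, F=27
Folded: E
Pot levels (distinct totals of non-folded players): 12, 27
Layer 1-12: 12 each from A, B, C, D, F = 12*5 = 60 chips; eligible A, B, C, D, F
Layer 13-27: 15 each from A, B, D, F = 15*4 = 60 chips; eligible A, B, D, F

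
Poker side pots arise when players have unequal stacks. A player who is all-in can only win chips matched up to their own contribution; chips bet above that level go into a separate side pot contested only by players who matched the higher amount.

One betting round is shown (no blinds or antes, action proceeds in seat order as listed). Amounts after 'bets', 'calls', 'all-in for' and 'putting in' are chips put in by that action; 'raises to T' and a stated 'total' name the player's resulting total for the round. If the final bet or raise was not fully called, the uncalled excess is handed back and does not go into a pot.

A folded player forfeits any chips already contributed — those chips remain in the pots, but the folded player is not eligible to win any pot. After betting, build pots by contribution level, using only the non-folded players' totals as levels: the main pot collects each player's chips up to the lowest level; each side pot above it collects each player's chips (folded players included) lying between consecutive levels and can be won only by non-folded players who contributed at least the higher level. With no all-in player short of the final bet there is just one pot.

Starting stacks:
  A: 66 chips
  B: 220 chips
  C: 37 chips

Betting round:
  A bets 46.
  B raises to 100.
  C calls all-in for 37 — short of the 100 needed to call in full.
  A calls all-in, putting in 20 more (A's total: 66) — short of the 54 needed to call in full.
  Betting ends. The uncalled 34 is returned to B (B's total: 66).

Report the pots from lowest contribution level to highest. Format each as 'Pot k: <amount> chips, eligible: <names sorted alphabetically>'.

Pot 1: 111 chips, eligible: A, B, C
Pot 2: 58 chips, eligible: A, B

Derivation:
Contributions (after 34 returned to B): A=66, B=66, C=37
Pot levels (distinct totals of non-folded players): 37, 66
Layer 1-37: 37 each from A, B, C = 37*3 = 111 chips; eligible A, B, C
Layer 38-66: 29 each from A, B = 29*2 = 58 chips; eligible A, B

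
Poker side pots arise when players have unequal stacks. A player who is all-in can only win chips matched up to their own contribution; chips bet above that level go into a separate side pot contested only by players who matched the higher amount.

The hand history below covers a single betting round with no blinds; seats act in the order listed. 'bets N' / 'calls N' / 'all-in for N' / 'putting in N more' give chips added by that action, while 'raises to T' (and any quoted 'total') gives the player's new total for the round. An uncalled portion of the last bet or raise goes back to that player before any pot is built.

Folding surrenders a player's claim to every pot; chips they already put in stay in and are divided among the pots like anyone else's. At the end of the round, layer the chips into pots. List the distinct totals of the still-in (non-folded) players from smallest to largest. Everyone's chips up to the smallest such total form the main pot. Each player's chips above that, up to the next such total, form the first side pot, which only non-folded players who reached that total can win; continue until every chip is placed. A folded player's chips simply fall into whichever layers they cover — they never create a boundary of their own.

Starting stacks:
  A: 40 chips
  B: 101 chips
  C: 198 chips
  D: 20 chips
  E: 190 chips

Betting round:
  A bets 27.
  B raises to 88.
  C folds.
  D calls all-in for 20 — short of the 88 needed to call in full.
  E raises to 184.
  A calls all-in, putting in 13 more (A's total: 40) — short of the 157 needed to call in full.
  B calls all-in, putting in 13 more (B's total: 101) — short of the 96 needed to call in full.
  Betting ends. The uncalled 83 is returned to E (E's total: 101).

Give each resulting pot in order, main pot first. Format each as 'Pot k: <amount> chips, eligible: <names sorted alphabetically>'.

Pot 1: 80 chips, eligible: A, B, D, E
Pot 2: 60 chips, eligible: A, B, E
Pot 3: 122 chips, eligible: B, E

Derivation:
Contributions (after 83 returned to E): A=40, B=101, D=20, E=101
Folded: C
Pot levels (distinct totals of non-folded players): 20, 40, 101
Layer 1-20: 20 each from A, B, D, E = 20*4 = 80 chips; eligible A, B, D, E
Layer 21-40: 20 each from A, B, E = 20*3 = 60 chips; eligible A, B, E
Layer 41-101: 61 each from B, E = 61*2 = 122 chips; eligible B, E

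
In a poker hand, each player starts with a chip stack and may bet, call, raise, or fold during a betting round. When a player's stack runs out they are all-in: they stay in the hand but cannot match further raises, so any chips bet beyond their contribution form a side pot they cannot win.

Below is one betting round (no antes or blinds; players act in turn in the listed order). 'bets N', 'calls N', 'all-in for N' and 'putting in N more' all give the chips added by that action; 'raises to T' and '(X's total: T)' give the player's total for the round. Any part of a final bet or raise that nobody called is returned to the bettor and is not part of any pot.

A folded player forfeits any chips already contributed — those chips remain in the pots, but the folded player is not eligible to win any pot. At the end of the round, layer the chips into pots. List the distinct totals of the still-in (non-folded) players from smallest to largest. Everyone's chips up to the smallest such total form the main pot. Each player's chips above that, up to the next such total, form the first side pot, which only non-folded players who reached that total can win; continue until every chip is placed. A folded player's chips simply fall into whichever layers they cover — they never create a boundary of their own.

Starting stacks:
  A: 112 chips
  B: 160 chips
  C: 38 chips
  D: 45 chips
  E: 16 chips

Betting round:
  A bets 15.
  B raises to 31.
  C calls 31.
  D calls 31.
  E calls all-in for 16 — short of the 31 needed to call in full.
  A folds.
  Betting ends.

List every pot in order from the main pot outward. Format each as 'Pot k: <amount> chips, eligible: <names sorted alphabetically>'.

Pot 1: 79 chips, eligible: B, C, D, E
Pot 2: 45 chips, eligible: B, C, D

Derivation:
Contributions: A=15, B=31, C=31, D=31, E=16
Folded: A
Pot levels (distinct totals of non-folded players): 16, 31
Layer 1-16: A 15 + B 16 + C 16 + D 16 + E 16 = 79 chips; eligible B, C, D, E
Layer 17-31: 15 each from B, C, D = 15*3 = 45 chips; eligible B, C, D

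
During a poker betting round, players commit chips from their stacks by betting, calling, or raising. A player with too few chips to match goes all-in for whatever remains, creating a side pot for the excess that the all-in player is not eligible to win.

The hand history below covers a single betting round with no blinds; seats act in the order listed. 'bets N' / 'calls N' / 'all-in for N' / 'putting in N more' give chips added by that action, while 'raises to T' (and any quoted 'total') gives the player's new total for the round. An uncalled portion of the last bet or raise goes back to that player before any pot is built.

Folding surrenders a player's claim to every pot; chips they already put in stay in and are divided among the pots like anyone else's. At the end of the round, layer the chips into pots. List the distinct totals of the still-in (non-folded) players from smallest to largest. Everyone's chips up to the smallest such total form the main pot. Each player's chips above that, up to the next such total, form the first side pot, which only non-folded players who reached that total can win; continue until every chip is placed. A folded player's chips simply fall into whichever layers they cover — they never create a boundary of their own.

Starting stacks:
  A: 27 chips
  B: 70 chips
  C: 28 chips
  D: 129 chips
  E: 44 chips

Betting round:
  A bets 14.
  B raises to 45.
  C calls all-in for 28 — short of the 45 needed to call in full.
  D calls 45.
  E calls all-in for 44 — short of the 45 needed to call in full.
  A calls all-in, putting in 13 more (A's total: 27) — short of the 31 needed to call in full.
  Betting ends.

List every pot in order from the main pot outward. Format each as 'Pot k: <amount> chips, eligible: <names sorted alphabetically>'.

Pot 1: 135 chips, eligible: A, B, C, D, E
Pot 2: 4 chips, eligible: B, C, D, E
Pot 3: 48 chips, eligible: B, D, E
Pot 4: 2 chips, eligible: B, D

Derivation:
Contributions: A=27, B=45, C=28, D=45, E=44
Pot levels (distinct totals of non-folded players): 27, 28, 44, 45
Layer 1-27: 27 each from A, B, C, D, E = 27*5 = 135 chips; eligible A, B, C, D, E
Layer 28-28: 1 each from B, C, D, E = 1*4 = 4 chips; eligible B, C, D, E
Layer 29-44: 16 each from B, D, E = 16*3 = 48 chips; eligible B, D, E
Layer 45-45: 1 each from B, D = 1*2 = 2 chips; eligible B, D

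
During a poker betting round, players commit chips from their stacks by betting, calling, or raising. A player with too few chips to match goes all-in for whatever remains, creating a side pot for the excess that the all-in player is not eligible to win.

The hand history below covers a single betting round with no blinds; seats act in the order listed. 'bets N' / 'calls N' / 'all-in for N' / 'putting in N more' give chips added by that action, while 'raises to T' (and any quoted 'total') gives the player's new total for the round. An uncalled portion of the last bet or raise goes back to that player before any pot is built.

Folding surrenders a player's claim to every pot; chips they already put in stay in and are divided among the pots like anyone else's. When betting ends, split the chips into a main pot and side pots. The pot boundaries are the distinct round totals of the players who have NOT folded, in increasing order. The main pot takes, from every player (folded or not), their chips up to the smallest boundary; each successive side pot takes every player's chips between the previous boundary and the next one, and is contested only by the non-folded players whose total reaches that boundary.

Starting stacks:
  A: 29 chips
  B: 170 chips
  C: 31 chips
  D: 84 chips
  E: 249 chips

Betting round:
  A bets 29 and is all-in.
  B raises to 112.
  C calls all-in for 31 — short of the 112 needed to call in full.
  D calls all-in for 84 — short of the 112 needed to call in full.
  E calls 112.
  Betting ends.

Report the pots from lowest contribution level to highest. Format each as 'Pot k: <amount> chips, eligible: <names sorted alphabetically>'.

Contributions: A=29, B=112, C=31, D=84, E=112
Pot levels (distinct totals of non-folded players): 29, 31, 84, 112
Layer 1-29: 29 each from A, B, C, D, E = 29*5 = 145 chips; eligible A, B, C, D, E
Layer 30-31: 2 each from B, C, D, E = 2*4 = 8 chips; eligible B, C, D, E
Layer 32-84: 53 each from B, D, E = 53*3 = 159 chips; eligible B, D, E
Layer 85-112: 28 each from B, E = 28*2 = 56 chips; eligible B, E

Pot 1: 145 chips, eligible: A, B, C, D, E
Pot 2: 8 chips, eligible: B, C, D, E
Pot 3: 159 chips, eligible: B, D, E
Pot 4: 56 chips, eligible: B, E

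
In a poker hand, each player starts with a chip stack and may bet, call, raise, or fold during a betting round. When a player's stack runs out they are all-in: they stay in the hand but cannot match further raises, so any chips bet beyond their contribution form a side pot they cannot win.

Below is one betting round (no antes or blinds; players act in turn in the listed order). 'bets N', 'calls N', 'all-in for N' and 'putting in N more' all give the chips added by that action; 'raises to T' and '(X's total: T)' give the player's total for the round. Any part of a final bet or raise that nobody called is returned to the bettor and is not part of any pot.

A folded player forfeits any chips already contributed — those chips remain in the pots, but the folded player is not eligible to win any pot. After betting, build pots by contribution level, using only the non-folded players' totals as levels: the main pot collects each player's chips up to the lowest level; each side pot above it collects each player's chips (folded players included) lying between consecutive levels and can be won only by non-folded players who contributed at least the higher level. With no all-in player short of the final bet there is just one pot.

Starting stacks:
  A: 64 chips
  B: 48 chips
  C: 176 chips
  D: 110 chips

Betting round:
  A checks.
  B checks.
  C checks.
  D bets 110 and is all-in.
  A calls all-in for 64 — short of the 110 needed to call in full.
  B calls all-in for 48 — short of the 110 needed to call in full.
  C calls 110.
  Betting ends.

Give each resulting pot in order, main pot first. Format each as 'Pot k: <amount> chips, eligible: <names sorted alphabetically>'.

Contributions: A=64, B=48, C=110, D=110
Pot levels (distinct totals of non-folded players): 48, 64, 110
Layer 1-48: 48 each from A, B, C, D = 48*4 = 192 chips; eligible A, B, C, D
Layer 49-64: 16 each from A, C, D = 16*3 = 48 chips; eligible A, C, D
Layer 65-110: 46 each from C, D = 46*2 = 92 chips; eligible C, D

Pot 1: 192 chips, eligible: A, B, C, D
Pot 2: 48 chips, eligible: A, C, D
Pot 3: 92 chips, eligible: C, D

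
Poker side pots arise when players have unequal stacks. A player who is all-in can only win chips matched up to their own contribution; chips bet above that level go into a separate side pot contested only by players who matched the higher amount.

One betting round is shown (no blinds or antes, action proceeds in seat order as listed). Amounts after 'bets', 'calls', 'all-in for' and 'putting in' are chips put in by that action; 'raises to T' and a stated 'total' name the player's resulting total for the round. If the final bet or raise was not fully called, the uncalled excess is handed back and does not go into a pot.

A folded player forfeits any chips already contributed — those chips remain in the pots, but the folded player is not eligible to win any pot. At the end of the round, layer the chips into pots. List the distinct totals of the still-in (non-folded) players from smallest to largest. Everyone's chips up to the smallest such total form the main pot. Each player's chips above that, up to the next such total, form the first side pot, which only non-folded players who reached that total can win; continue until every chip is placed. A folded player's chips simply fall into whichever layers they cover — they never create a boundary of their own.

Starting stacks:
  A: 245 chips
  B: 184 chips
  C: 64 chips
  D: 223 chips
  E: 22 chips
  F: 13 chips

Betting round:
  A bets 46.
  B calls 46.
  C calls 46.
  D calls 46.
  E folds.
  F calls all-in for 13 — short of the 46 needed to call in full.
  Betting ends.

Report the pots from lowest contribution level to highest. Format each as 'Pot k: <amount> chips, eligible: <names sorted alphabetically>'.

Contributions: A=46, B=46, C=46, D=46, F=13
Folded: E
Pot levels (distinct totals of non-folded players): 13, 46
Layer 1-13: 13 each from A, B, C, D, F = 13*5 = 65 chips; eligible A, B, C, D, F
Layer 14-46: 33 each from A, B, C, D = 33*4 = 132 chips; eligible A, B, C, D

Pot 1: 65 chips, eligible: A, B, C, D, F
Pot 2: 132 chips, eligible: A, B, C, D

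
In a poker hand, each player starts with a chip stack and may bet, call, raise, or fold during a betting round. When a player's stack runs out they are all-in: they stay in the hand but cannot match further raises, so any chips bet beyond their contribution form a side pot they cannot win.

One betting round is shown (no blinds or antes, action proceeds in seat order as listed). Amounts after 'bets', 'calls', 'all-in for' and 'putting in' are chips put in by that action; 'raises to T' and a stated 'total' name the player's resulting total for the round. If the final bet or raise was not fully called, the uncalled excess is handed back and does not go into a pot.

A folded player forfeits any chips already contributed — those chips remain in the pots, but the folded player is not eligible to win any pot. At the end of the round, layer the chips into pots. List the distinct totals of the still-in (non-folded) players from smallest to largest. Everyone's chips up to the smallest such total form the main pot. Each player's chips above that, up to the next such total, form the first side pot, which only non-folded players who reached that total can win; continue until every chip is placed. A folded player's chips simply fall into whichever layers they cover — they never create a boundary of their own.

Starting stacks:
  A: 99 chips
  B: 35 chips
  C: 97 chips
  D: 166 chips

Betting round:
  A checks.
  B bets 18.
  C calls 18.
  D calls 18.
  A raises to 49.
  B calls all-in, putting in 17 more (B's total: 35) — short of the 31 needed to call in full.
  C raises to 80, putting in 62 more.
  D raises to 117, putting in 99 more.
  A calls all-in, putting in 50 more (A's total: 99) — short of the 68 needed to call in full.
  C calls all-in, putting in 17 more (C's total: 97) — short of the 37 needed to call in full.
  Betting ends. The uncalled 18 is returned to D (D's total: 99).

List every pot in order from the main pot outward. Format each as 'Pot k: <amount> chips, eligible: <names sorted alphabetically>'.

Contributions (after 18 returned to D): A=99, B=35, C=97, D=99
Pot levels (distinct totals of non-folded players): 35, 97, 99
Layer 1-35: 35 each from A, B, C, D = 35*4 = 140 chips; eligible A, B, C, D
Layer 36-97: 62 each from A, C, D = 62*3 = 186 chips; eligible A, C, D
Layer 98-99: 2 each from A, D = 2*2 = 4 chips; eligible A, D

Pot 1: 140 chips, eligible: A, B, C, D
Pot 2: 186 chips, eligible: A, C, D
Pot 3: 4 chips, eligible: A, D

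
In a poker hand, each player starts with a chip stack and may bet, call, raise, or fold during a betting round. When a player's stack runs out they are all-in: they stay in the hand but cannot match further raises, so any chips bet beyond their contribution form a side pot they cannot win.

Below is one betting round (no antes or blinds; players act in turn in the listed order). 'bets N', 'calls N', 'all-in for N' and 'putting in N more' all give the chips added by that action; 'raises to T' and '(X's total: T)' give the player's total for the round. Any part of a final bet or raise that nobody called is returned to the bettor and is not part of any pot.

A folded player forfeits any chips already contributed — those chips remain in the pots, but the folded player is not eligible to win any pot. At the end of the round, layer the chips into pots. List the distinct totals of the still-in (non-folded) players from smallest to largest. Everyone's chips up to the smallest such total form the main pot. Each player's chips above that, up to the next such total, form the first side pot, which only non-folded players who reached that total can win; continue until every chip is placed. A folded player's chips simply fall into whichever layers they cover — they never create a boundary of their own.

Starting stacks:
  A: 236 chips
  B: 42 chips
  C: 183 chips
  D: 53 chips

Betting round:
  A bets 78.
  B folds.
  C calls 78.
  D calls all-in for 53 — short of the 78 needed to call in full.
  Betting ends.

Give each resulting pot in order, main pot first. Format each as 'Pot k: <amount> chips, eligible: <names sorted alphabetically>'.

Pot 1: 159 chips, eligible: A, C, D
Pot 2: 50 chips, eligible: A, C

Derivation:
Contributions: A=78, C=78, D=53
Folded: B
Pot levels (distinct totals of non-folded players): 53, 78
Layer 1-53: 53 each from A, C, D = 53*3 = 159 chips; eligible A, C, D
Layer 54-78: 25 each from A, C = 25*2 = 50 chips; eligible A, C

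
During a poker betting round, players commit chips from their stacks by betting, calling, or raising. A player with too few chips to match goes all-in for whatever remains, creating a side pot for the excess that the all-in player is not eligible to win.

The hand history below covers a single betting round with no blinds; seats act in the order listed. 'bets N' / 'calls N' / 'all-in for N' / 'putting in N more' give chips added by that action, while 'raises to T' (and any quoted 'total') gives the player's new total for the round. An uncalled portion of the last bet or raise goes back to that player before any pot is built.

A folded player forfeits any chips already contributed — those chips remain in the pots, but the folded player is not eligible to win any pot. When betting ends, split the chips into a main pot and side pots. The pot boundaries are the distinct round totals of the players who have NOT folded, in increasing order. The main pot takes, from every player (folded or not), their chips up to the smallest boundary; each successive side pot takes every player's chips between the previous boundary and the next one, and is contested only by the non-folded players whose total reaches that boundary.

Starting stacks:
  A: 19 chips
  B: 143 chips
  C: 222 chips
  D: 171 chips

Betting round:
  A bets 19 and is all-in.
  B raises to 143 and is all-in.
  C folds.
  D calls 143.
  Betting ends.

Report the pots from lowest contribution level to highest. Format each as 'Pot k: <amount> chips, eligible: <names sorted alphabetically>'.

Pot 1: 57 chips, eligible: A, B, D
Pot 2: 248 chips, eligible: B, D

Derivation:
Contributions: A=19, B=143, D=143
Folded: C
Pot levels (distinct totals of non-folded players): 19, 143
Layer 1-19: 19 each from A, B, D = 19*3 = 57 chips; eligible A, B, D
Layer 20-143: 124 each from B, D = 124*2 = 248 chips; eligible B, D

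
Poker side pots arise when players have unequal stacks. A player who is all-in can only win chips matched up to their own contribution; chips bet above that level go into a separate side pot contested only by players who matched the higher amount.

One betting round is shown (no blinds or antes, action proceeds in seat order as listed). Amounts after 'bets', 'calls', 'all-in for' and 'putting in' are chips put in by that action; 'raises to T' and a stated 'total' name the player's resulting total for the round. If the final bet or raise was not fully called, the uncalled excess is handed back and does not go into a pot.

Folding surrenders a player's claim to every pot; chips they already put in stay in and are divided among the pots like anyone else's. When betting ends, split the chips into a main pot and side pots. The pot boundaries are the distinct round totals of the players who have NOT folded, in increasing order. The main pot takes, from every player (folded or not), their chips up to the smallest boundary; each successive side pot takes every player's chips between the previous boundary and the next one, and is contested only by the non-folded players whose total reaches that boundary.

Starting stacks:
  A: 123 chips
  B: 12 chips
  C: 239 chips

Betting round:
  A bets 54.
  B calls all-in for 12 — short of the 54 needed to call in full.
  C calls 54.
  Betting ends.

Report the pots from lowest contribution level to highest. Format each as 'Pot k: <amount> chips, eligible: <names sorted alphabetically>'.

Pot 1: 36 chips, eligible: A, B, C
Pot 2: 84 chips, eligible: A, C

Derivation:
Contributions: A=54, B=12, C=54
Pot levels (distinct totals of non-folded players): 12, 54
Layer 1-12: 12 each from A, B, C = 12*3 = 36 chips; eligible A, B, C
Layer 13-54: 42 each from A, C = 42*2 = 84 chips; eligible A, C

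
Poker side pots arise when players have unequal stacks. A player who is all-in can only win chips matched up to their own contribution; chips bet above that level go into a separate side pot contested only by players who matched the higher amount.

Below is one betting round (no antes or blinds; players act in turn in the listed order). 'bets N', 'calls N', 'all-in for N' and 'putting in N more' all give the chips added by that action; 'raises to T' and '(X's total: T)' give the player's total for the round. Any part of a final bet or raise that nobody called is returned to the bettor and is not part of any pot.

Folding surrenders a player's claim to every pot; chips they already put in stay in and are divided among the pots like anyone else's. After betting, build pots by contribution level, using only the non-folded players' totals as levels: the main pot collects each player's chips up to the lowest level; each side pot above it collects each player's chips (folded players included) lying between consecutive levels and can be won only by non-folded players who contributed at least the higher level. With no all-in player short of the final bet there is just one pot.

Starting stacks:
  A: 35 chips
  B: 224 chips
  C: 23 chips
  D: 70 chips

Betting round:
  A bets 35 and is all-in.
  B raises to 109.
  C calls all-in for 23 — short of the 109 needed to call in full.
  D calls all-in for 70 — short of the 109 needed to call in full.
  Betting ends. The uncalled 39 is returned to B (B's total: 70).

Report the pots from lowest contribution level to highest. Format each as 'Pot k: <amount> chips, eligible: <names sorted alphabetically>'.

Pot 1: 92 chips, eligible: A, B, C, D
Pot 2: 36 chips, eligible: A, B, D
Pot 3: 70 chips, eligible: B, D

Derivation:
Contributions (after 39 returned to B): A=35, B=70, C=23, D=70
Pot levels (distinct totals of non-folded players): 23, 35, 70
Layer 1-23: 23 each from A, B, C, D = 23*4 = 92 chips; eligible A, B, C, D
Layer 24-35: 12 each from A, B, D = 12*3 = 36 chips; eligible A, B, D
Layer 36-70: 35 each from B, D = 35*2 = 70 chips; eligible B, D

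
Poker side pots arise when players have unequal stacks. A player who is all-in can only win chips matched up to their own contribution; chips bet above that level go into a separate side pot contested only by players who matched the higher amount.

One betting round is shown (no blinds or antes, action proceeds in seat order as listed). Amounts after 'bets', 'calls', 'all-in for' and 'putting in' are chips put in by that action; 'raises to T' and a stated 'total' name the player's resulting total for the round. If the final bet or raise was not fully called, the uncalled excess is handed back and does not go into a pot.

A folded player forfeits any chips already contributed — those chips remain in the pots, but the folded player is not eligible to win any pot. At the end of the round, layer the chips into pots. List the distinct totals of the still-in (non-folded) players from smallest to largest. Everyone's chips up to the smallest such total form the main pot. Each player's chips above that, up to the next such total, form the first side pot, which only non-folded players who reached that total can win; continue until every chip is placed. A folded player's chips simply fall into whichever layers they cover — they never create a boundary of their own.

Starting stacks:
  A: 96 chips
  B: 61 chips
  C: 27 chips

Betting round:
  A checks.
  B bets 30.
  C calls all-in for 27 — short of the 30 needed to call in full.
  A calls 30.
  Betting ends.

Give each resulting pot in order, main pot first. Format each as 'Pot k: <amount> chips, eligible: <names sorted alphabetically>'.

Contributions: A=30, B=30, C=27
Pot levels (distinct totals of non-folded players): 27, 30
Layer 1-27: 27 each from A, B, C = 27*3 = 81 chips; eligible A, B, C
Layer 28-30: 3 each from A, B = 3*2 = 6 chips; eligible A, B

Pot 1: 81 chips, eligible: A, B, C
Pot 2: 6 chips, eligible: A, B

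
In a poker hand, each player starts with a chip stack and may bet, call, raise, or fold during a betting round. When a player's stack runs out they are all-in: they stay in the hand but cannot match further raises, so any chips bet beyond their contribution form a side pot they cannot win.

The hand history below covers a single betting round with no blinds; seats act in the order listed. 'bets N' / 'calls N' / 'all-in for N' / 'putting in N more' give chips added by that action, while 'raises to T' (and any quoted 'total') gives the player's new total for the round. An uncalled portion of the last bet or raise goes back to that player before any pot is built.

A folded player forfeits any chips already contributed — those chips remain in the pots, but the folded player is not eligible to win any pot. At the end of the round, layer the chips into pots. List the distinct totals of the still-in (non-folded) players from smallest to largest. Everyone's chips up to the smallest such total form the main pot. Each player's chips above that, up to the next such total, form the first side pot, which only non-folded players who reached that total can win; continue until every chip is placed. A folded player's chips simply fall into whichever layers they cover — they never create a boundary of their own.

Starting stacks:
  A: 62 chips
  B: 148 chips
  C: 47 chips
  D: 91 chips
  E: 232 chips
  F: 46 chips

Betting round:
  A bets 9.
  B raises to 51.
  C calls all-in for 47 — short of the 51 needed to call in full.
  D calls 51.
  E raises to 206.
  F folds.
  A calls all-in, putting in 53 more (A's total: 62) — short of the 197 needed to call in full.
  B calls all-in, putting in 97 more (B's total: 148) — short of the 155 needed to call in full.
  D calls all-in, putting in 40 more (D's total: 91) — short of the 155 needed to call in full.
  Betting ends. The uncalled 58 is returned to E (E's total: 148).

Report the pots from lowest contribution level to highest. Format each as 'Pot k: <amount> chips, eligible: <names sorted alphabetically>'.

Pot 1: 235 chips, eligible: A, B, C, D, E
Pot 2: 60 chips, eligible: A, B, D, E
Pot 3: 87 chips, eligible: B, D, E
Pot 4: 114 chips, eligible: B, E

Derivation:
Contributions (after 58 returned to E): A=62, B=148, C=47, D=91, E=148
Folded: F
Pot levels (distinct totals of non-folded players): 47, 62, 91, 148
Layer 1-47: 47 each from A, B, C, D, E = 47*5 = 235 chips; eligible A, B, C, D, E
Layer 48-62: 15 each from A, B, D, E = 15*4 = 60 chips; eligible A, B, D, E
Layer 63-91: 29 each from B, D, E = 29*3 = 87 chips; eligible B, D, E
Layer 92-148: 57 each from B, E = 57*2 = 114 chips; eligible B, E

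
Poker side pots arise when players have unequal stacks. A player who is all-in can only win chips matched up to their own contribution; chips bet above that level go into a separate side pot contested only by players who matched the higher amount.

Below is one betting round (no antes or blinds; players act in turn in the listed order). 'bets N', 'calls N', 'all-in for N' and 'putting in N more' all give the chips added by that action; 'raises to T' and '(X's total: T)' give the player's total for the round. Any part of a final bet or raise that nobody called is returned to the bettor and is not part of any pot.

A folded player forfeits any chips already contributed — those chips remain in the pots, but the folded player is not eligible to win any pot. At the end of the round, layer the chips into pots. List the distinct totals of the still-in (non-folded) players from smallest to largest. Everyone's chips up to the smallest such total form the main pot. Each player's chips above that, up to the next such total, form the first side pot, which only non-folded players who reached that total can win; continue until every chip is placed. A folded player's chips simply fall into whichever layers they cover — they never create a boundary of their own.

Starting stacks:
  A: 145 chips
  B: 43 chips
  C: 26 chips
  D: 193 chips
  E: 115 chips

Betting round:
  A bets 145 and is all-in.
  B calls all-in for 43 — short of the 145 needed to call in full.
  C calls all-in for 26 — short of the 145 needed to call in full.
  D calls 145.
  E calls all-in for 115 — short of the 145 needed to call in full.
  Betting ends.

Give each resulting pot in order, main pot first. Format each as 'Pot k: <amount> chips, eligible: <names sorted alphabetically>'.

Pot 1: 130 chips, eligible: A, B, C, D, E
Pot 2: 68 chips, eligible: A, B, D, E
Pot 3: 216 chips, eligible: A, D, E
Pot 4: 60 chips, eligible: A, D

Derivation:
Contributions: A=145, B=43, C=26, D=145, E=115
Pot levels (distinct totals of non-folded players): 26, 43, 115, 145
Layer 1-26: 26 each from A, B, C, D, E = 26*5 = 130 chips; eligible A, B, C, D, E
Layer 27-43: 17 each from A, B, D, E = 17*4 = 68 chips; eligible A, B, D, E
Layer 44-115: 72 each from A, D, E = 72*3 = 216 chips; eligible A, D, E
Layer 116-145: 30 each from A, D = 30*2 = 60 chips; eligible A, D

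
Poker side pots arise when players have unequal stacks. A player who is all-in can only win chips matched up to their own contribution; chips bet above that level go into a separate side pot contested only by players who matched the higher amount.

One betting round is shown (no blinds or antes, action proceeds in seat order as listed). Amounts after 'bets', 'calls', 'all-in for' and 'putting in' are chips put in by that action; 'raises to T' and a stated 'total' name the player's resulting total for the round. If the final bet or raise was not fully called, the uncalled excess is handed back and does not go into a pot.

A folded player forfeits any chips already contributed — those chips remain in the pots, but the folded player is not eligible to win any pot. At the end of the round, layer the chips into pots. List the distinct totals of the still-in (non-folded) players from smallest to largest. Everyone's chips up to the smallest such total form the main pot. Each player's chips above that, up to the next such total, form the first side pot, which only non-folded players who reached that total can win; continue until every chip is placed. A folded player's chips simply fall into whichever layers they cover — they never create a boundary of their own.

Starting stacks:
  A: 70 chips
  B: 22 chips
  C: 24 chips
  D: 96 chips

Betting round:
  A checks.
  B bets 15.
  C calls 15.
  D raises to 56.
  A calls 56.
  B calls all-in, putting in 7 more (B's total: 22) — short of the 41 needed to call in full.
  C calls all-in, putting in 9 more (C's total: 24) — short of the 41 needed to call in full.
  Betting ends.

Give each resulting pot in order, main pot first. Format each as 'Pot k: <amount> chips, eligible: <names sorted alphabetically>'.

Pot 1: 88 chips, eligible: A, B, C, D
Pot 2: 6 chips, eligible: A, C, D
Pot 3: 64 chips, eligible: A, D

Derivation:
Contributions: A=56, B=22, C=24, D=56
Pot levels (distinct totals of non-folded players): 22, 24, 56
Layer 1-22: 22 each from A, B, C, D = 22*4 = 88 chips; eligible A, B, C, D
Layer 23-24: 2 each from A, C, D = 2*3 = 6 chips; eligible A, C, D
Layer 25-56: 32 each from A, D = 32*2 = 64 chips; eligible A, D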